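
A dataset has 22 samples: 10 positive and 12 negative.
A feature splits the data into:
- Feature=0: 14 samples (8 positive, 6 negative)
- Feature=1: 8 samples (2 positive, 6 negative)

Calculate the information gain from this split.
0.0721 bits

Information Gain = H(Y) - H(Y|Feature)

Before split:
P(positive) = 10/22 = 0.4545
H(Y) = 0.9940 bits

After split:
Feature=0: H = 0.9852 bits (weight = 14/22)
Feature=1: H = 0.8113 bits (weight = 8/22)
H(Y|Feature) = (14/22)×0.9852 + (8/22)×0.8113 = 0.9220 bits

Information Gain = 0.9940 - 0.9220 = 0.0721 bits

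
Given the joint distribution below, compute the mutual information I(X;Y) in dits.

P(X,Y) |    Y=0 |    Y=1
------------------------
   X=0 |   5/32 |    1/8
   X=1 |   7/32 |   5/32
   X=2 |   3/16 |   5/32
0.0002 dits

Mutual information: I(X;Y) = H(X) + H(Y) - H(X,Y)

Marginals:
P(X) = (9/32, 3/8, 11/32), H(X) = 0.4741 dits
P(Y) = (9/16, 7/16), H(Y) = 0.2976 dits

Joint entropy: H(X,Y) = 0.7715 dits

I(X;Y) = 0.4741 + 0.2976 - 0.7715 = 0.0002 dits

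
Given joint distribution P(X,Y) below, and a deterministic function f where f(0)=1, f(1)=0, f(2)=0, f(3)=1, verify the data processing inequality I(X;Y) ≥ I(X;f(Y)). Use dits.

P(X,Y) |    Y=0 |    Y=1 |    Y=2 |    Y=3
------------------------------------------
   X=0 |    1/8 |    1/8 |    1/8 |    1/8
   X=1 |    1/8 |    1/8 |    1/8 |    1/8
I(X;Y) = 0.0000, I(X;f(Y)) = 0.0000, inequality holds: 0.0000 ≥ 0.0000

Data Processing Inequality: For any Markov chain X → Y → Z, we have I(X;Y) ≥ I(X;Z).

Here Z = f(Y) is a deterministic function of Y, forming X → Y → Z.

Original I(X;Y) = 0.0000 dits

After applying f:
P(X,Z) where Z=f(Y):
- P(X,Z=0) = P(X,Y=1) + P(X,Y=2)
- P(X,Z=1) = P(X,Y=0) + P(X,Y=3)

I(X;Z) = I(X;f(Y)) = 0.0000 dits

Verification: 0.0000 ≥ 0.0000 ✓

Information cannot be created by processing; the function f can only lose information about X.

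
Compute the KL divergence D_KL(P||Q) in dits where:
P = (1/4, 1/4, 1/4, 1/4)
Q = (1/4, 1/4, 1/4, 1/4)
0.0000 dits

KL divergence: D_KL(P||Q) = Σ p(x) log(p(x)/q(x))

Computing term by term:
  x=0: 1/4 × log_10[(1/4)/(1/4)] = 1/4 × 0.0000 = 0.0000
  x=1: 1/4 × log_10[(1/4)/(1/4)] = 1/4 × 0.0000 = 0.0000
  x=2: 1/4 × log_10[(1/4)/(1/4)] = 1/4 × 0.0000 = 0.0000
  x=3: 1/4 × log_10[(1/4)/(1/4)] = 1/4 × 0.0000 = 0.0000

D_KL(P||Q) = 0.0000 dits

Note: KL divergence is always non-negative and equals 0 iff P = Q.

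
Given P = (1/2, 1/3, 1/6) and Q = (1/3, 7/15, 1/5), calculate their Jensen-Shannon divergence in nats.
0.0147 nats

Jensen-Shannon divergence is:
JSD(P||Q) = 0.5 × D_KL(P||M) + 0.5 × D_KL(Q||M)
where M = 0.5 × (P + Q) is the mixture distribution.

M = 0.5 × (1/2, 1/3, 1/6) + 0.5 × (1/3, 7/15, 1/5) = (5/12, 2/5, 0.183333)

D_KL(P||M) = 0.0145 nats
D_KL(Q||M) = 0.0150 nats

JSD(P||Q) = 0.5 × 0.0145 + 0.5 × 0.0150 = 0.0147 nats

Unlike KL divergence, JSD is symmetric and bounded: 0 ≤ JSD ≤ log(2).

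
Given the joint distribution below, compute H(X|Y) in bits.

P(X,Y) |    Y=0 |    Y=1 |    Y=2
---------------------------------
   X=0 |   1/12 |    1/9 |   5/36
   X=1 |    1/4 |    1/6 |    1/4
0.9058 bits

Using the chain rule: H(X|Y) = H(X,Y) - H(Y)

First, compute H(X,Y) = 2.4773 bits

Marginal P(Y) = (1/3, 5/18, 7/18)
H(Y) = 1.5715 bits

H(X|Y) = H(X,Y) - H(Y) = 2.4773 - 1.5715 = 0.9058 bits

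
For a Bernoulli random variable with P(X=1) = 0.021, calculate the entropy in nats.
0.1019 nats

The binary entropy function is:
H(p) = -p log(p) - (1-p) log(1-p)

H(0.021) = -0.021 × log_e(0.021) - 0.979 × log_e(0.979)
H(0.021) = 0.1019 nats

Note: Binary entropy is maximized at p=0.5 (H=1 bit) and minimized at p=0 or p=1 (H=0).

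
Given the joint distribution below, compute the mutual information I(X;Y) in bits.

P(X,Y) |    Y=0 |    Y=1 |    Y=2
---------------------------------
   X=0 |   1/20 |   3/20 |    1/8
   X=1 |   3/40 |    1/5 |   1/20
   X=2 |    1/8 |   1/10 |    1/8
0.0790 bits

Mutual information: I(X;Y) = H(X) + H(Y) - H(X,Y)

Marginals:
P(X) = (13/40, 13/40, 7/20), H(X) = 1.5841 bits
P(Y) = (1/4, 9/20, 3/10), H(Y) = 1.5395 bits

Joint entropy: H(X,Y) = 3.0446 bits

I(X;Y) = 1.5841 + 1.5395 - 3.0446 = 0.0790 bits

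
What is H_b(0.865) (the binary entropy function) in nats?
0.3958 nats

The binary entropy function is:
H(p) = -p log(p) - (1-p) log(1-p)

H(0.865) = -0.865 × log_e(0.865) - 0.135 × log_e(0.135)
H(0.865) = 0.3958 nats

Note: Binary entropy is maximized at p=0.5 (H=1 bit) and minimized at p=0 or p=1 (H=0).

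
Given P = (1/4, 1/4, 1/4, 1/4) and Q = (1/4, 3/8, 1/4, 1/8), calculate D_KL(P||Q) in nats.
0.0719 nats

KL divergence: D_KL(P||Q) = Σ p(x) log(p(x)/q(x))

Computing term by term:
  x=0: 1/4 × log_e[(1/4)/(1/4)] = 1/4 × 0.0000 = 0.0000
  x=1: 1/4 × log_e[(1/4)/(3/8)] = 1/4 × -0.4055 = -0.1014
  x=2: 1/4 × log_e[(1/4)/(1/4)] = 1/4 × 0.0000 = 0.0000
  x=3: 1/4 × log_e[(1/4)/(1/8)] = 1/4 × 0.6931 = 0.1733

D_KL(P||Q) = 0.0719 nats

Note: KL divergence is always non-negative and equals 0 iff P = Q.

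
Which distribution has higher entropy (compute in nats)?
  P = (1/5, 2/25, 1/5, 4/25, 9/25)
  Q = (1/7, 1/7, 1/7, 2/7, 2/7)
Q

Computing entropies in nats:
H(P) = 1.5068
H(Q) = 1.5498

Distribution Q has higher entropy.

Intuition: The distribution closer to uniform (more spread out) has higher entropy.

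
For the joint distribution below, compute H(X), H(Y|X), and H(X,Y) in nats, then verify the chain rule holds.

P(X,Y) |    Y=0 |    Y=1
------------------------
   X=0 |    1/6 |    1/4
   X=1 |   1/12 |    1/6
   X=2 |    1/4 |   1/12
H(X,Y) = 1.7046, H(X) = 1.0776, H(Y|X) = 0.6270 (all in nats)

Chain rule: H(X,Y) = H(X) + H(Y|X)

Left side — joint entropy directly:
H(X,Y) = -Σ p(x,y) log p(x,y) = 1.7046 nats

Right side — compute H(Y|X) from the conditional distributions:
P(X) = (5/12, 1/4, 1/3), so H(X) = 1.0776 nats
H(Y|X) = Σ_x P(X=x) · H(Y|X=x):
  P(Y|X=0) = (2/5, 3/5), H(Y|X=0) = 0.6730, weight P(X=0) = 5/12
  P(Y|X=1) = (1/3, 2/3), H(Y|X=1) = 0.6365, weight P(X=1) = 1/4
  P(Y|X=2) = (3/4, 1/4), H(Y|X=2) = 0.5623, weight P(X=2) = 1/3
H(Y|X) = 0.6270 nats

H(X) + H(Y|X) = 1.0776 + 0.6270 = 1.7046 nats

Both sides equal 1.7046 nats. ✓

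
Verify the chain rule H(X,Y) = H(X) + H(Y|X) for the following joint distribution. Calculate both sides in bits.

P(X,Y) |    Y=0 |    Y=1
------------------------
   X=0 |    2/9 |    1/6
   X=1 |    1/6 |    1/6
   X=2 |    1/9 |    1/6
H(X,Y) = 2.5577, H(X) = 1.5715, H(Y|X) = 0.9862 (all in bits)

Chain rule: H(X,Y) = H(X) + H(Y|X)

Left side — joint entropy directly:
H(X,Y) = -Σ p(x,y) log p(x,y) = 2.5577 bits

Right side — compute H(Y|X) from the conditional distributions:
P(X) = (7/18, 1/3, 5/18), so H(X) = 1.5715 bits
H(Y|X) = Σ_x P(X=x) · H(Y|X=x):
  P(Y|X=0) = (4/7, 3/7), H(Y|X=0) = 0.9852, weight P(X=0) = 7/18
  P(Y|X=1) = (1/2, 1/2), H(Y|X=1) = 1.0000, weight P(X=1) = 1/3
  P(Y|X=2) = (2/5, 3/5), H(Y|X=2) = 0.9710, weight P(X=2) = 5/18
H(Y|X) = 0.9862 bits

H(X) + H(Y|X) = 1.5715 + 0.9862 = 2.5577 bits

Both sides equal 2.5577 bits. ✓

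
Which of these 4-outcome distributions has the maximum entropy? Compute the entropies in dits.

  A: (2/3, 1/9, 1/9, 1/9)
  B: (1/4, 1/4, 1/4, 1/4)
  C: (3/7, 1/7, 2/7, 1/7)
B

For a discrete distribution over n outcomes, entropy is maximized by the uniform distribution.

Computing entropies:
H(A) = 0.4355 dits
H(B) = 0.6021 dits
H(C) = 0.5546 dits

The uniform distribution (where all probabilities equal 1/4) achieves the maximum entropy of log_10(4) = 0.6021 dits.

Distribution B has the highest entropy.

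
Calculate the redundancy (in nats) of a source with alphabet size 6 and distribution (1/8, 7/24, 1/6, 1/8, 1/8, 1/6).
0.0553 nats

Redundancy measures how far a source is from maximum entropy:
R = H_max - H(X)

Maximum entropy for 6 symbols: H_max = log_e(6) = 1.7918 nats
Actual entropy: H(X) = 1.7364 nats
Redundancy: R = 1.7918 - 1.7364 = 0.0553 nats

This redundancy represents potential for compression: the source could be compressed by 0.0553 nats per symbol.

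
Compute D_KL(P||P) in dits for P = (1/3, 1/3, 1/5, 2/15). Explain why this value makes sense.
0.0000 dits

KL divergence satisfies the Gibbs inequality: D_KL(P||Q) ≥ 0 for all distributions P, Q.

D_KL(P||Q) = Σ p(x) log(p(x)/q(x))
Each term is p(x) × log_10(p(x)/p(x)) = p(x) × log_10(1) = 0, so the sum is 0.
D_KL(P||Q) = 0.0000 dits

When P = Q, the KL divergence is exactly 0, as there is no 'divergence' between identical distributions.

This non-negativity is a fundamental property: relative entropy cannot be negative because it measures how different Q is from P.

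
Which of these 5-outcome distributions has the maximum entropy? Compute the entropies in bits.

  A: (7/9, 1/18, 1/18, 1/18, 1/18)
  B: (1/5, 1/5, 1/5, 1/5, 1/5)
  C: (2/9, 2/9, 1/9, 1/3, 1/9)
B

For a discrete distribution over n outcomes, entropy is maximized by the uniform distribution.

Computing entropies:
H(A) = 1.2086 bits
H(B) = 2.3219 bits
H(C) = 2.1972 bits

The uniform distribution (where all probabilities equal 1/5) achieves the maximum entropy of log_2(5) = 2.3219 bits.

Distribution B has the highest entropy.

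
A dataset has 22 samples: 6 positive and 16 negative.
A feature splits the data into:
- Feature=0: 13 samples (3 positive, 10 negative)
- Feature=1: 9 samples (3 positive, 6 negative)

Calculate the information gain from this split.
0.0092 bits

Information Gain = H(Y) - H(Y|Feature)

Before split:
P(positive) = 6/22 = 0.2727
H(Y) = 0.8454 bits

After split:
Feature=0: H = 0.7793 bits (weight = 13/22)
Feature=1: H = 0.9183 bits (weight = 9/22)
H(Y|Feature) = (13/22)×0.7793 + (9/22)×0.9183 = 0.8362 bits

Information Gain = 0.8454 - 0.8362 = 0.0092 bits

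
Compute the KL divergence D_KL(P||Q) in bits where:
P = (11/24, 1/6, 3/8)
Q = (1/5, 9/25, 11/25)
0.2767 bits

KL divergence: D_KL(P||Q) = Σ p(x) log(p(x)/q(x))

Computing term by term:
  x=0: 11/24 × log_2[(11/24)/(1/5)] = 11/24 × 1.1964 = 0.5483
  x=1: 1/6 × log_2[(1/6)/(9/25)] = 1/6 × -1.1110 = -0.1852
  x=2: 3/8 × log_2[(3/8)/(11/25)] = 3/8 × -0.2306 = -0.0865

D_KL(P||Q) = 0.2767 bits

Note: KL divergence is always non-negative and equals 0 iff P = Q.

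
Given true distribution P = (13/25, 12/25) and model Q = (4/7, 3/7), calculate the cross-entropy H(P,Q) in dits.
0.3030 dits

Cross-entropy: H(P,Q) = -Σ p(x) log q(x)

Alternatively: H(P,Q) = H(P) + D_KL(P||Q)
H(P) = 0.3007 dits
D_KL(P||Q) = 0.0023 dits

H(P,Q) = 0.3007 + 0.0023 = 0.3030 dits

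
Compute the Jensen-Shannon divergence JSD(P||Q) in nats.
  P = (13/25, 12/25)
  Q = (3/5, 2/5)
0.0033 nats

Jensen-Shannon divergence is:
JSD(P||Q) = 0.5 × D_KL(P||M) + 0.5 × D_KL(Q||M)
where M = 0.5 × (P + Q) is the mixture distribution.

M = 0.5 × (13/25, 12/25) + 0.5 × (3/5, 2/5) = (14/25, 11/25)

D_KL(P||M) = 0.0032 nats
D_KL(Q||M) = 0.0033 nats

JSD(P||Q) = 0.5 × 0.0032 + 0.5 × 0.0033 = 0.0033 nats

Unlike KL divergence, JSD is symmetric and bounded: 0 ≤ JSD ≤ log(2).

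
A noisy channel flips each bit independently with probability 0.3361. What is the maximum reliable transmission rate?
0.0790 bits

For a binary symmetric channel (BSC) with error probability p:
Capacity C = 1 - H(p) bits per symbol

where H(p) = -p log₂(p) - (1-p) log₂(1-p) is the binary entropy function.

H(0.3361) = 0.9210 bits
C = 1 - 0.9210 = 0.0790 bits per symbol

This means we can reliably transmit up to 0.0790 bits of information per channel use.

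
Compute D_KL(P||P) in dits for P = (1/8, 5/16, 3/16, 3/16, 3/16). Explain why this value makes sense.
0.0000 dits

KL divergence satisfies the Gibbs inequality: D_KL(P||Q) ≥ 0 for all distributions P, Q.

D_KL(P||Q) = Σ p(x) log(p(x)/q(x))
Each term is p(x) × log_10(p(x)/p(x)) = p(x) × log_10(1) = 0, so the sum is 0.
D_KL(P||Q) = 0.0000 dits

When P = Q, the KL divergence is exactly 0, as there is no 'divergence' between identical distributions.

This non-negativity is a fundamental property: relative entropy cannot be negative because it measures how different Q is from P.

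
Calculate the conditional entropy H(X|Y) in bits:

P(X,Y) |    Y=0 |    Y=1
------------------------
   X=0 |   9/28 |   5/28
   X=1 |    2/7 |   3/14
0.9961 bits

Using the chain rule: H(X|Y) = H(X,Y) - H(Y)

First, compute H(X,Y) = 1.9628 bits

Marginal P(Y) = (17/28, 11/28)
H(Y) = 0.9666 bits

H(X|Y) = H(X,Y) - H(Y) = 1.9628 - 0.9666 = 0.9961 bits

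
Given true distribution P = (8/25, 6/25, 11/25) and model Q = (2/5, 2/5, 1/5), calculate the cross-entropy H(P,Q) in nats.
1.2213 nats

Cross-entropy: H(P,Q) = -Σ p(x) log q(x)

Alternatively: H(P,Q) = H(P) + D_KL(P||Q)
H(P) = 1.0684 nats
D_KL(P||Q) = 0.1529 nats

H(P,Q) = 1.0684 + 0.1529 = 1.2213 nats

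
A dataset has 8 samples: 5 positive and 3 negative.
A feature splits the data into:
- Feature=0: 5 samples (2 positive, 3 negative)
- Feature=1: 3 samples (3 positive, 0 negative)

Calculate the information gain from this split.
0.3476 bits

Information Gain = H(Y) - H(Y|Feature)

Before split:
P(positive) = 5/8 = 0.6250
H(Y) = 0.9544 bits

After split:
Feature=0: H = 0.9710 bits (weight = 5/8)
Feature=1: H = 0.0000 bits (weight = 3/8)
H(Y|Feature) = (5/8)×0.9710 + (3/8)×0.0000 = 0.6068 bits

Information Gain = 0.9544 - 0.6068 = 0.3476 bits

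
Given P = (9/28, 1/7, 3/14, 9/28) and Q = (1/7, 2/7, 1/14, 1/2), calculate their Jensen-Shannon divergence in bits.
0.0840 bits

Jensen-Shannon divergence is:
JSD(P||Q) = 0.5 × D_KL(P||M) + 0.5 × D_KL(Q||M)
where M = 0.5 × (P + Q) is the mixture distribution.

M = 0.5 × (9/28, 1/7, 3/14, 9/28) + 0.5 × (1/7, 2/7, 1/14, 1/2) = (0.232143, 3/14, 1/7, 0.410714)

D_KL(P||M) = 0.0790 bits
D_KL(Q||M) = 0.0890 bits

JSD(P||Q) = 0.5 × 0.0790 + 0.5 × 0.0890 = 0.0840 bits

Unlike KL divergence, JSD is symmetric and bounded: 0 ≤ JSD ≤ log(2).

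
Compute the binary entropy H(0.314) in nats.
0.6223 nats

The binary entropy function is:
H(p) = -p log(p) - (1-p) log(1-p)

H(0.314) = -0.314 × log_e(0.314) - 0.686 × log_e(0.686)
H(0.314) = 0.6223 nats

Note: Binary entropy is maximized at p=0.5 (H=1 bit) and minimized at p=0 or p=1 (H=0).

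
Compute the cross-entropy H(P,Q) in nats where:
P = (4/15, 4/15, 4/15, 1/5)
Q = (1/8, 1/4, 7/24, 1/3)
1.4725 nats

Cross-entropy: H(P,Q) = -Σ p(x) log q(x)

Alternatively: H(P,Q) = H(P) + D_KL(P||Q)
H(P) = 1.3793 nats
D_KL(P||Q) = 0.0932 nats

H(P,Q) = 1.3793 + 0.0932 = 1.4725 nats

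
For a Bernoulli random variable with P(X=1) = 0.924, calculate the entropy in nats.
0.2689 nats

The binary entropy function is:
H(p) = -p log(p) - (1-p) log(1-p)

H(0.924) = -0.924 × log_e(0.924) - 0.076 × log_e(0.076)
H(0.924) = 0.2689 nats

Note: Binary entropy is maximized at p=0.5 (H=1 bit) and minimized at p=0 or p=1 (H=0).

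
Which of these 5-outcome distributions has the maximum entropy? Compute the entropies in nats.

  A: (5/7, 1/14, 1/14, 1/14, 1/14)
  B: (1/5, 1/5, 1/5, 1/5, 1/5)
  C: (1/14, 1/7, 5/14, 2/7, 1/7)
B

For a discrete distribution over n outcomes, entropy is maximized by the uniform distribution.

Computing entropies:
H(A) = 0.9944 nats
H(B) = 1.6094 nats
H(C) = 1.4701 nats

The uniform distribution (where all probabilities equal 1/5) achieves the maximum entropy of log_e(5) = 1.6094 nats.

Distribution B has the highest entropy.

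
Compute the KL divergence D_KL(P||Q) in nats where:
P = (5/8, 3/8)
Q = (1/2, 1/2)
0.0316 nats

KL divergence: D_KL(P||Q) = Σ p(x) log(p(x)/q(x))

Computing term by term:
  x=0: 5/8 × log_e[(5/8)/(1/2)] = 5/8 × 0.2231 = 0.1395
  x=1: 3/8 × log_e[(3/8)/(1/2)] = 3/8 × -0.2877 = -0.1079

D_KL(P||Q) = 0.0316 nats

Note: KL divergence is always non-negative and equals 0 iff P = Q.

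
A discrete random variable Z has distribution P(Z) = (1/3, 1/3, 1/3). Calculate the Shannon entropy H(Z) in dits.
0.4771 dits

Shannon entropy is H(X) = -Σ p(x) log p(x).

For P = (1/3, 1/3, 1/3):
H = -1/3 × log_10(1/3) -1/3 × log_10(1/3) -1/3 × log_10(1/3)
H = 0.4771 dits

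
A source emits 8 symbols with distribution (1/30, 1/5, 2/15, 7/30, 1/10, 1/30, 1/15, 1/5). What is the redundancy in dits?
0.0825 dits

Redundancy measures how far a source is from maximum entropy:
R = H_max - H(X)

Maximum entropy for 8 symbols: H_max = log_10(8) = 0.9031 dits
Actual entropy: H(X) = 0.8206 dits
Redundancy: R = 0.9031 - 0.8206 = 0.0825 dits

This redundancy represents potential for compression: the source could be compressed by 0.0825 dits per symbol.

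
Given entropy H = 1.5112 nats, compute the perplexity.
4.5322

Perplexity is e^H (or exp(H) for natural log).

H = 1.5112 nats
Perplexity = e^1.5112 = 4.5322

Interpretation: The model's uncertainty is equivalent to choosing uniformly among 4.5 options.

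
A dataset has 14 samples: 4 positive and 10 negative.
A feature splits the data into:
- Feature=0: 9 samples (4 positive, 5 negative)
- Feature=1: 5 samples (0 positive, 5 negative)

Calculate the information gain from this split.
0.2260 bits

Information Gain = H(Y) - H(Y|Feature)

Before split:
P(positive) = 4/14 = 0.2857
H(Y) = 0.8631 bits

After split:
Feature=0: H = 0.9911 bits (weight = 9/14)
Feature=1: H = 0.0000 bits (weight = 5/14)
H(Y|Feature) = (9/14)×0.9911 + (5/14)×0.0000 = 0.6371 bits

Information Gain = 0.8631 - 0.6371 = 0.2260 bits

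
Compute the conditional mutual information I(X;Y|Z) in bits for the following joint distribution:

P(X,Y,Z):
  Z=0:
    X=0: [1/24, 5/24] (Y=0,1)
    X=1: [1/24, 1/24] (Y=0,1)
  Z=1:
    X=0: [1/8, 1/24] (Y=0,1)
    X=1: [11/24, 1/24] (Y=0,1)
0.0448 bits

Conditional mutual information: I(X;Y|Z) = H(X|Z) + H(Y|Z) - H(X,Y|Z)

H(Z) = 0.9183
H(X,Z) = 1.7296 → H(X|Z) = 0.8113
H(Y,Z) = 1.5511 → H(Y|Z) = 0.6328
H(X,Y,Z) = 2.3175 → H(X,Y|Z) = 1.3992

I(X;Y|Z) = 0.8113 + 0.6328 - 1.3992 = 0.0448 bits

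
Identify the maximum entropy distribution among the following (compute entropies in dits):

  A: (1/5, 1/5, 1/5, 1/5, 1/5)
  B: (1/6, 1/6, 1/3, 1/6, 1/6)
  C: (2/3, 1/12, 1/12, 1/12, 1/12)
A

For a discrete distribution over n outcomes, entropy is maximized by the uniform distribution.

Computing entropies:
H(A) = 0.6990 dits
H(B) = 0.6778 dits
H(C) = 0.4771 dits

The uniform distribution (where all probabilities equal 1/5) achieves the maximum entropy of log_10(5) = 0.6990 dits.

Distribution A has the highest entropy.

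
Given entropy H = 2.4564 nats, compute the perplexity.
11.6627

Perplexity is e^H (or exp(H) for natural log).

H = 2.4564 nats
Perplexity = e^2.4564 = 11.6627

Interpretation: The model's uncertainty is equivalent to choosing uniformly among 11.7 options.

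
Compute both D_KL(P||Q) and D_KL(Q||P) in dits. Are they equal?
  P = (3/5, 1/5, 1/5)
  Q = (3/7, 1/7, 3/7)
D_KL(P||Q) = 0.0507, D_KL(Q||P) = 0.0584

KL divergence is not symmetric: D_KL(P||Q) ≠ D_KL(Q||P) in general.

D_KL(P||Q) = 0.0507 dits
D_KL(Q||P) = 0.0584 dits

No, they are not equal!

This asymmetry is why KL divergence is not a true distance metric.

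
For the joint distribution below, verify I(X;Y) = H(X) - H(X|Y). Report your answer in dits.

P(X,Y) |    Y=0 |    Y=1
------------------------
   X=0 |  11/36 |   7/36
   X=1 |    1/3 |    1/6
I(X;Y) = 0.0007 dits

Mutual information has multiple equivalent forms:
- I(X;Y) = H(X) - H(X|Y)
- I(X;Y) = H(Y) - H(Y|X)
- I(X;Y) = H(X) + H(Y) - H(X,Y)

Computing all quantities:
H(X) = 0.3010, H(Y) = 0.2841, H(X,Y) = 0.5844
H(X|Y) = 0.3003, H(Y|X) = 0.2833

Verification:
H(X) - H(X|Y) = 0.3010 - 0.3003 = 0.0007
H(Y) - H(Y|X) = 0.2841 - 0.2833 = 0.0007
H(X) + H(Y) - H(X,Y) = 0.3010 + 0.2841 - 0.5844 = 0.0007

All forms give I(X;Y) = 0.0007 dits. ✓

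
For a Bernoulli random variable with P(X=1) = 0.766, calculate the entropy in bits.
0.7849 bits

The binary entropy function is:
H(p) = -p log(p) - (1-p) log(1-p)

H(0.766) = -0.766 × log_2(0.766) - 0.234 × log_2(0.234)
H(0.766) = 0.7849 bits

Note: Binary entropy is maximized at p=0.5 (H=1 bit) and minimized at p=0 or p=1 (H=0).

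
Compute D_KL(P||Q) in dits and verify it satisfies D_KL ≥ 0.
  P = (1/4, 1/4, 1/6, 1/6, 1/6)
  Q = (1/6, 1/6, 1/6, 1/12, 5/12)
0.0719 dits

KL divergence satisfies the Gibbs inequality: D_KL(P||Q) ≥ 0 for all distributions P, Q.

D_KL(P||Q) = Σ p(x) log(p(x)/q(x))
Term by term:
  x=0: 1/4 × log_10[(1/4)/(1/6)] = 0.0440
  x=1: 1/4 × log_10[(1/4)/(1/6)] = 0.0440
  x=2: 1/6 × log_10[(1/6)/(1/6)] = 0.0000
  x=3: 1/6 × log_10[(1/6)/(1/12)] = 0.0502
  x=4: 1/6 × log_10[(1/6)/(5/12)] = -0.0663
D_KL(P||Q) = 0.0719 dits

D_KL(P||Q) = 0.0719 ≥ 0 ✓

This non-negativity is a fundamental property: relative entropy cannot be negative because it measures how different Q is from P.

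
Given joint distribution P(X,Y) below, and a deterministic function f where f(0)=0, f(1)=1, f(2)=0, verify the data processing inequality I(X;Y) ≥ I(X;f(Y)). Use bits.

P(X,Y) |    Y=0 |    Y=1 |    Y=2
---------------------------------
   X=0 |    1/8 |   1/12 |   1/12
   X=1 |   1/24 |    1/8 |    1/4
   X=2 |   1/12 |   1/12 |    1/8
I(X;Y) = 0.0865, I(X;f(Y)) = 0.0002, inequality holds: 0.0865 ≥ 0.0002

Data Processing Inequality: For any Markov chain X → Y → Z, we have I(X;Y) ≥ I(X;Z).

Here Z = f(Y) is a deterministic function of Y, forming X → Y → Z.

Original I(X;Y) = 0.0865 bits

After applying f:
P(X,Z) where Z=f(Y):
- P(X,Z=0) = P(X,Y=0) + P(X,Y=2)
- P(X,Z=1) = P(X,Y=1)

I(X;Z) = I(X;f(Y)) = 0.0002 bits

Verification: 0.0865 ≥ 0.0002 ✓

Information cannot be created by processing; the function f can only lose information about X.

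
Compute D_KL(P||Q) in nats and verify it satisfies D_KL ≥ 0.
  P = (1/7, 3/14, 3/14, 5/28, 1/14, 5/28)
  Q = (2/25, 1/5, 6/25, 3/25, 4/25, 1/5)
0.0665 nats

KL divergence satisfies the Gibbs inequality: D_KL(P||Q) ≥ 0 for all distributions P, Q.

D_KL(P||Q) = Σ p(x) log(p(x)/q(x))
Term by term:
  x=0: 1/7 × log_e[(1/7)/(2/25)] = 0.0828
  x=1: 3/14 × log_e[(3/14)/(1/5)] = 0.0148
  x=2: 3/14 × log_e[(3/14)/(6/25)] = -0.0243
  x=3: 5/28 × log_e[(5/28)/(3/25)] = 0.0710
  x=4: 1/14 × log_e[(1/14)/(4/25)] = -0.0576
  x=5: 5/28 × log_e[(5/28)/(1/5)] = -0.0202
D_KL(P||Q) = 0.0665 nats

D_KL(P||Q) = 0.0665 ≥ 0 ✓

This non-negativity is a fundamental property: relative entropy cannot be negative because it measures how different Q is from P.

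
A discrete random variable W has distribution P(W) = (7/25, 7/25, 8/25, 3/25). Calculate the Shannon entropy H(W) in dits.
0.5784 dits

Shannon entropy is H(X) = -Σ p(x) log p(x).

For P = (7/25, 7/25, 8/25, 3/25):
H = -7/25 × log_10(7/25) -7/25 × log_10(7/25) -8/25 × log_10(8/25) -3/25 × log_10(3/25)
H = 0.5784 dits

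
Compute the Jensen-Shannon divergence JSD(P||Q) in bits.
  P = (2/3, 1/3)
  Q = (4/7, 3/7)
0.0069 bits

Jensen-Shannon divergence is:
JSD(P||Q) = 0.5 × D_KL(P||M) + 0.5 × D_KL(Q||M)
where M = 0.5 × (P + Q) is the mixture distribution.

M = 0.5 × (2/3, 1/3) + 0.5 × (4/7, 3/7) = (13/21, 8/21)

D_KL(P||M) = 0.0071 bits
D_KL(Q||M) = 0.0068 bits

JSD(P||Q) = 0.5 × 0.0071 + 0.5 × 0.0068 = 0.0069 bits

Unlike KL divergence, JSD is symmetric and bounded: 0 ≤ JSD ≤ log(2).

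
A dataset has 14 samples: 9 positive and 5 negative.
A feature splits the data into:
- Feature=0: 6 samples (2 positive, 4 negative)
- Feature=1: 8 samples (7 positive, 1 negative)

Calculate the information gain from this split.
0.2361 bits

Information Gain = H(Y) - H(Y|Feature)

Before split:
P(positive) = 9/14 = 0.6429
H(Y) = 0.9403 bits

After split:
Feature=0: H = 0.9183 bits (weight = 6/14)
Feature=1: H = 0.5436 bits (weight = 8/14)
H(Y|Feature) = (6/14)×0.9183 + (8/14)×0.5436 = 0.7042 bits

Information Gain = 0.9403 - 0.7042 = 0.2361 bits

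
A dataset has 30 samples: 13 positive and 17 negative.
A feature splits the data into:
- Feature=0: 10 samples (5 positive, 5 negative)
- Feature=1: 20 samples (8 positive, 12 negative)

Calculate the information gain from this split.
0.0065 bits

Information Gain = H(Y) - H(Y|Feature)

Before split:
P(positive) = 13/30 = 0.4333
H(Y) = 0.9871 bits

After split:
Feature=0: H = 1.0000 bits (weight = 10/30)
Feature=1: H = 0.9710 bits (weight = 20/30)
H(Y|Feature) = (10/30)×1.0000 + (20/30)×0.9710 = 0.9806 bits

Information Gain = 0.9871 - 0.9806 = 0.0065 bits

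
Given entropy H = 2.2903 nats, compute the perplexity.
9.8779

Perplexity is e^H (or exp(H) for natural log).

H = 2.2903 nats
Perplexity = e^2.2903 = 9.8779

Interpretation: The model's uncertainty is equivalent to choosing uniformly among 9.9 options.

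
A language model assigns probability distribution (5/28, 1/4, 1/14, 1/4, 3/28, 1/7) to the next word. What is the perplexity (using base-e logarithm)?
5.5101

Perplexity is e^H (or exp(H) for natural log).

First, H = -Σ p log p = 1.7066 nats
Perplexity = e^1.7066 = 5.5101

Interpretation: The model's uncertainty is equivalent to choosing uniformly among 5.5 options.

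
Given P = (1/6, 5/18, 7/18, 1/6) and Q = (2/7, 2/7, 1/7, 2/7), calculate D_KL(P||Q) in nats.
0.2020 nats

KL divergence: D_KL(P||Q) = Σ p(x) log(p(x)/q(x))

Computing term by term:
  x=0: 1/6 × log_e[(1/6)/(2/7)] = 1/6 × -0.5390 = -0.0898
  x=1: 5/18 × log_e[(5/18)/(2/7)] = 5/18 × -0.0282 = -0.0078
  x=2: 7/18 × log_e[(7/18)/(1/7)] = 7/18 × 1.0014 = 0.3895
  x=3: 1/6 × log_e[(1/6)/(2/7)] = 1/6 × -0.5390 = -0.0898

D_KL(P||Q) = 0.2020 nats

Note: KL divergence is always non-negative and equals 0 iff P = Q.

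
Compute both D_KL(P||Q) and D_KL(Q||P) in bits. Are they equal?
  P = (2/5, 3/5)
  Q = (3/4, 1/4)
D_KL(P||Q) = 0.3951, D_KL(Q||P) = 0.3644

KL divergence is not symmetric: D_KL(P||Q) ≠ D_KL(Q||P) in general.

D_KL(P||Q) = 0.3951 bits
D_KL(Q||P) = 0.3644 bits

No, they are not equal!

This asymmetry is why KL divergence is not a true distance metric.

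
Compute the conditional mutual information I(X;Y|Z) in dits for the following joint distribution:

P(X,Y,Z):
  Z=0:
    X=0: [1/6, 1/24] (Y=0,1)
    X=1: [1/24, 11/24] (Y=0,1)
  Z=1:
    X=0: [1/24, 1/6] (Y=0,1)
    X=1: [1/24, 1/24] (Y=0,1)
0.0842 dits

Conditional mutual information: I(X;Y|Z) = H(X|Z) + H(Y|Z) - H(X,Y|Z)

H(Z) = 0.2622
H(X,Z) = 0.5243 → H(X|Z) = 0.2621
H(Y,Z) = 0.5243 → H(Y|Z) = 0.2621
H(X,Y,Z) = 0.7022 → H(X,Y|Z) = 0.4401

I(X;Y|Z) = 0.2621 + 0.2621 - 0.4401 = 0.0842 dits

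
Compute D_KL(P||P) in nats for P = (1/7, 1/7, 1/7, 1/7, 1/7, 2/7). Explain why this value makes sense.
0.0000 nats

KL divergence satisfies the Gibbs inequality: D_KL(P||Q) ≥ 0 for all distributions P, Q.

D_KL(P||Q) = Σ p(x) log(p(x)/q(x))
Each term is p(x) × log_e(p(x)/p(x)) = p(x) × log_e(1) = 0, so the sum is 0.
D_KL(P||Q) = 0.0000 nats

When P = Q, the KL divergence is exactly 0, as there is no 'divergence' between identical distributions.

This non-negativity is a fundamental property: relative entropy cannot be negative because it measures how different Q is from P.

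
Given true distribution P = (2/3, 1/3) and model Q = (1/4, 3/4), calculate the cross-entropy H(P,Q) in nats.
1.0201 nats

Cross-entropy: H(P,Q) = -Σ p(x) log q(x)

Alternatively: H(P,Q) = H(P) + D_KL(P||Q)
H(P) = 0.6365 nats
D_KL(P||Q) = 0.3836 nats

H(P,Q) = 0.6365 + 0.3836 = 1.0201 nats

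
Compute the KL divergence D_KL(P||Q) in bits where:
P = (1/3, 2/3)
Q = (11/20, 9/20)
0.1372 bits

KL divergence: D_KL(P||Q) = Σ p(x) log(p(x)/q(x))

Computing term by term:
  x=0: 1/3 × log_2[(1/3)/(11/20)] = 1/3 × -0.7225 = -0.2408
  x=1: 2/3 × log_2[(2/3)/(9/20)] = 2/3 × 0.5670 = 0.3780

D_KL(P||Q) = 0.1372 bits

Note: KL divergence is always non-negative and equals 0 iff P = Q.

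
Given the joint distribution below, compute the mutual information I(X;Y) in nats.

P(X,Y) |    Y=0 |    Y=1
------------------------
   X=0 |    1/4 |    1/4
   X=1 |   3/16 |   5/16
0.0080 nats

Mutual information: I(X;Y) = H(X) + H(Y) - H(X,Y)

Marginals:
P(X) = (1/2, 1/2), H(X) = 0.6931 nats
P(Y) = (7/16, 9/16), H(Y) = 0.6853 nats

Joint entropy: H(X,Y) = 1.3705 nats

I(X;Y) = 0.6931 + 0.6853 - 1.3705 = 0.0080 nats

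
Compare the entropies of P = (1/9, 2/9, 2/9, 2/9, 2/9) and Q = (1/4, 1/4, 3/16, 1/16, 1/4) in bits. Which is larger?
P

Computing entropies in bits:
H(P) = 2.2810
H(Q) = 2.2028

Distribution P has higher entropy.

Intuition: The distribution closer to uniform (more spread out) has higher entropy.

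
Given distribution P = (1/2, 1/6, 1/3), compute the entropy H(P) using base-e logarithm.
1.0114 nats

Shannon entropy is H(X) = -Σ p(x) log p(x).

For P = (1/2, 1/6, 1/3):
H = -1/2 × log_e(1/2) -1/6 × log_e(1/6) -1/3 × log_e(1/3)
H = 1.0114 nats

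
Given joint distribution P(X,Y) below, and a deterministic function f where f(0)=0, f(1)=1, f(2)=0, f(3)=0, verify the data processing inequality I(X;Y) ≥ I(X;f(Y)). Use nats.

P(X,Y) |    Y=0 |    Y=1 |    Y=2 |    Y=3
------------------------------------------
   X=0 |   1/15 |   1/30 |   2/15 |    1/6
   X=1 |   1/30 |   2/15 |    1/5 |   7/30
I(X;Y) = 0.0299, I(X;f(Y)) = 0.0180, inequality holds: 0.0299 ≥ 0.0180

Data Processing Inequality: For any Markov chain X → Y → Z, we have I(X;Y) ≥ I(X;Z).

Here Z = f(Y) is a deterministic function of Y, forming X → Y → Z.

Original I(X;Y) = 0.0299 nats

After applying f:
P(X,Z) where Z=f(Y):
- P(X,Z=0) = P(X,Y=0) + P(X,Y=2) + P(X,Y=3)
- P(X,Z=1) = P(X,Y=1)

I(X;Z) = I(X;f(Y)) = 0.0180 nats

Verification: 0.0299 ≥ 0.0180 ✓

Information cannot be created by processing; the function f can only lose information about X.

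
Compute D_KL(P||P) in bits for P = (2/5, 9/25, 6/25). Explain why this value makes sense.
0.0000 bits

KL divergence satisfies the Gibbs inequality: D_KL(P||Q) ≥ 0 for all distributions P, Q.

D_KL(P||Q) = Σ p(x) log(p(x)/q(x))
Each term is p(x) × log_2(p(x)/p(x)) = p(x) × log_2(1) = 0, so the sum is 0.
D_KL(P||Q) = 0.0000 bits

When P = Q, the KL divergence is exactly 0, as there is no 'divergence' between identical distributions.

This non-negativity is a fundamental property: relative entropy cannot be negative because it measures how different Q is from P.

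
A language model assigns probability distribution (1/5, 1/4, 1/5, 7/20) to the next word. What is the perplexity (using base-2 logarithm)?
3.8876

Perplexity is 2^H (or exp(H) for natural log).

First, H = -Σ p log p = 1.9589 bits
Perplexity = 2^1.9589 = 3.8876

Interpretation: The model's uncertainty is equivalent to choosing uniformly among 3.9 options.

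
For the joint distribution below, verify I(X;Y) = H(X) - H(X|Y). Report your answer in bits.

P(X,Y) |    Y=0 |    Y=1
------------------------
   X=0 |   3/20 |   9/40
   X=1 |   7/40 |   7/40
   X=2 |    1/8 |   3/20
I(X;Y) = 0.0053 bits

Mutual information has multiple equivalent forms:
- I(X;Y) = H(X) - H(X|Y)
- I(X;Y) = H(Y) - H(Y|X)
- I(X;Y) = H(X) + H(Y) - H(X,Y)

Computing all quantities:
H(X) = 1.5729, H(Y) = 0.9928, H(X,Y) = 2.5604
H(X|Y) = 1.5676, H(Y|X) = 0.9875

Verification:
H(X) - H(X|Y) = 1.5729 - 1.5676 = 0.0053
H(Y) - H(Y|X) = 0.9928 - 0.9875 = 0.0053
H(X) + H(Y) - H(X,Y) = 1.5729 + 0.9928 - 2.5604 = 0.0053

All forms give I(X;Y) = 0.0053 bits. ✓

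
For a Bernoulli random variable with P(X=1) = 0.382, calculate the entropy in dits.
0.2888 dits

The binary entropy function is:
H(p) = -p log(p) - (1-p) log(1-p)

H(0.382) = -0.382 × log_10(0.382) - 0.618 × log_10(0.618)
H(0.382) = 0.2888 dits

Note: Binary entropy is maximized at p=0.5 (H=1 bit) and minimized at p=0 or p=1 (H=0).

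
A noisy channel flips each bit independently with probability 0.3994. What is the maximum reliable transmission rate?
0.0294 bits

For a binary symmetric channel (BSC) with error probability p:
Capacity C = 1 - H(p) bits per symbol

where H(p) = -p log₂(p) - (1-p) log₂(1-p) is the binary entropy function.

H(0.3994) = 0.9706 bits
C = 1 - 0.9706 = 0.0294 bits per symbol

This means we can reliably transmit up to 0.0294 bits of information per channel use.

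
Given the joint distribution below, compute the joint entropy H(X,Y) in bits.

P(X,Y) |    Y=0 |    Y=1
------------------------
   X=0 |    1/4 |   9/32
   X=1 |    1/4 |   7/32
1.9943 bits

Joint entropy is H(X,Y) = -Σ_{x,y} p(x,y) log p(x,y).

Summing over all non-zero entries:
H(X,Y) = -[1/4·log_2(1/4) + 9/32·log_2(9/32) + 1/4·log_2(1/4) + 7/32·log_2(7/32)]
H(X,Y) = 1.9943 bits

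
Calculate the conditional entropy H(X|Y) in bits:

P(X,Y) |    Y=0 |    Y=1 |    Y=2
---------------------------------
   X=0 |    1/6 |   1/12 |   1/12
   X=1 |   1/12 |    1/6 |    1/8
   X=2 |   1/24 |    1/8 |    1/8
1.4965 bits

Using the chain rule: H(X|Y) = H(X,Y) - H(Y)

First, compute H(X,Y) = 3.0739 bits

Marginal P(Y) = (7/24, 3/8, 1/3)
H(Y) = 1.5774 bits

H(X|Y) = H(X,Y) - H(Y) = 3.0739 - 1.5774 = 1.4965 bits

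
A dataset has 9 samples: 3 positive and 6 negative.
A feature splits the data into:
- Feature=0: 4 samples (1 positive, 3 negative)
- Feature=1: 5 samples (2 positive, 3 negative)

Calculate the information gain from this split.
0.0183 bits

Information Gain = H(Y) - H(Y|Feature)

Before split:
P(positive) = 3/9 = 0.3333
H(Y) = 0.9183 bits

After split:
Feature=0: H = 0.8113 bits (weight = 4/9)
Feature=1: H = 0.9710 bits (weight = 5/9)
H(Y|Feature) = (4/9)×0.8113 + (5/9)×0.9710 = 0.9000 bits

Information Gain = 0.9183 - 0.9000 = 0.0183 bits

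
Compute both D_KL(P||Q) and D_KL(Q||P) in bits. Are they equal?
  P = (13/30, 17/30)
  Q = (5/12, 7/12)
D_KL(P||Q) = 0.0008, D_KL(Q||P) = 0.0008

KL divergence is not symmetric: D_KL(P||Q) ≠ D_KL(Q||P) in general.

D_KL(P||Q) = 0.0008 bits
D_KL(Q||P) = 0.0008 bits

In this case they happen to be equal (to 4 decimal places).

This asymmetry is why KL divergence is not a true distance metric.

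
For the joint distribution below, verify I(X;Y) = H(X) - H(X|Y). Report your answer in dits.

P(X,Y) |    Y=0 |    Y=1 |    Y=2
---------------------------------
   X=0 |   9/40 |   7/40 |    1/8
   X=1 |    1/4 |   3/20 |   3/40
I(X;Y) = 0.0029 dits

Mutual information has multiple equivalent forms:
- I(X;Y) = H(X) - H(X|Y)
- I(X;Y) = H(Y) - H(Y|X)
- I(X;Y) = H(X) + H(Y) - H(X,Y)

Computing all quantities:
H(X) = 0.3005, H(Y) = 0.4520, H(X,Y) = 0.7496
H(X|Y) = 0.2976, H(Y|X) = 0.4491

Verification:
H(X) - H(X|Y) = 0.3005 - 0.2976 = 0.0029
H(Y) - H(Y|X) = 0.4520 - 0.4491 = 0.0029
H(X) + H(Y) - H(X,Y) = 0.3005 + 0.4520 - 0.7496 = 0.0029

All forms give I(X;Y) = 0.0029 dits. ✓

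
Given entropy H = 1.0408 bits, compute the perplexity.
2.0574

Perplexity is 2^H (or exp(H) for natural log).

H = 1.0408 bits
Perplexity = 2^1.0408 = 2.0574

Interpretation: The model's uncertainty is equivalent to choosing uniformly among 2.1 options.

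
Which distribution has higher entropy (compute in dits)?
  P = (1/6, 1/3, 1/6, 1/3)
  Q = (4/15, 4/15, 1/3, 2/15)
Q

Computing entropies in dits:
H(P) = 0.5775
H(Q) = 0.5819

Distribution Q has higher entropy.

Intuition: The distribution closer to uniform (more spread out) has higher entropy.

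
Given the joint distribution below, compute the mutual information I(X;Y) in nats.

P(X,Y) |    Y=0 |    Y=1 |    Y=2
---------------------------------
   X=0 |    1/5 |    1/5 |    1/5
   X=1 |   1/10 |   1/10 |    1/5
0.0138 nats

Mutual information: I(X;Y) = H(X) + H(Y) - H(X,Y)

Marginals:
P(X) = (3/5, 2/5), H(X) = 0.6730 nats
P(Y) = (3/10, 3/10, 2/5), H(Y) = 1.0889 nats

Joint entropy: H(X,Y) = 1.7481 nats

I(X;Y) = 0.6730 + 1.0889 - 1.7481 = 0.0138 nats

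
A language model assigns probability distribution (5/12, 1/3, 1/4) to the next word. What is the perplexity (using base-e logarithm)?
2.9375

Perplexity is e^H (or exp(H) for natural log).

First, H = -Σ p log p = 1.0776 nats
Perplexity = e^1.0776 = 2.9375

Interpretation: The model's uncertainty is equivalent to choosing uniformly among 2.9 options.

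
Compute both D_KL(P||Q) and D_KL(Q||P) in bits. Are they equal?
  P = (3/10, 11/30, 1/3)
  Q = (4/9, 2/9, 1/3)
D_KL(P||Q) = 0.0948, D_KL(Q||P) = 0.0915

KL divergence is not symmetric: D_KL(P||Q) ≠ D_KL(Q||P) in general.

D_KL(P||Q) = 0.0948 bits
D_KL(Q||P) = 0.0915 bits

No, they are not equal!

This asymmetry is why KL divergence is not a true distance metric.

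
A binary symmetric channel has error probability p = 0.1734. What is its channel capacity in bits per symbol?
0.3346 bits

For a binary symmetric channel (BSC) with error probability p:
Capacity C = 1 - H(p) bits per symbol

where H(p) = -p log₂(p) - (1-p) log₂(1-p) is the binary entropy function.

H(0.1734) = 0.6654 bits
C = 1 - 0.6654 = 0.3346 bits per symbol

This means we can reliably transmit up to 0.3346 bits of information per channel use.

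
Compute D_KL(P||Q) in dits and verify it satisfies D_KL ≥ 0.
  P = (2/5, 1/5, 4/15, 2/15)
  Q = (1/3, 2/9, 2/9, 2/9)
0.0141 dits

KL divergence satisfies the Gibbs inequality: D_KL(P||Q) ≥ 0 for all distributions P, Q.

D_KL(P||Q) = Σ p(x) log(p(x)/q(x))
Term by term:
  x=0: 2/5 × log_10[(2/5)/(1/3)] = 0.0317
  x=1: 1/5 × log_10[(1/5)/(2/9)] = -0.0092
  x=2: 4/15 × log_10[(4/15)/(2/9)] = 0.0211
  x=3: 2/15 × log_10[(2/15)/(2/9)] = -0.0296
D_KL(P||Q) = 0.0141 dits

D_KL(P||Q) = 0.0141 ≥ 0 ✓

This non-negativity is a fundamental property: relative entropy cannot be negative because it measures how different Q is from P.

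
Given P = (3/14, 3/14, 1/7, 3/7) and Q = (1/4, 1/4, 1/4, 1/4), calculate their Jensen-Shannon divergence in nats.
0.0207 nats

Jensen-Shannon divergence is:
JSD(P||Q) = 0.5 × D_KL(P||M) + 0.5 × D_KL(Q||M)
where M = 0.5 × (P + Q) is the mixture distribution.

M = 0.5 × (3/14, 3/14, 1/7, 3/7) + 0.5 × (1/4, 1/4, 1/4, 1/4) = (0.232143, 0.232143, 0.196429, 0.339286)

D_KL(P||M) = 0.0203 nats
D_KL(Q||M) = 0.0210 nats

JSD(P||Q) = 0.5 × 0.0203 + 0.5 × 0.0210 = 0.0207 nats

Unlike KL divergence, JSD is symmetric and bounded: 0 ≤ JSD ≤ log(2).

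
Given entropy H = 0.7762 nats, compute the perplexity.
2.1732

Perplexity is e^H (or exp(H) for natural log).

H = 0.7762 nats
Perplexity = e^0.7762 = 2.1732

Interpretation: The model's uncertainty is equivalent to choosing uniformly among 2.2 options.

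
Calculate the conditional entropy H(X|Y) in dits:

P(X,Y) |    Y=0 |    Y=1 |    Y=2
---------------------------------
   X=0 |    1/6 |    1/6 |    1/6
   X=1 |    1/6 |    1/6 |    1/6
0.3010 dits

Using the chain rule: H(X|Y) = H(X,Y) - H(Y)

First, compute H(X,Y) = 0.7782 dits

Marginal P(Y) = (1/3, 1/3, 1/3)
H(Y) = 0.4771 dits

H(X|Y) = H(X,Y) - H(Y) = 0.7782 - 0.4771 = 0.3010 dits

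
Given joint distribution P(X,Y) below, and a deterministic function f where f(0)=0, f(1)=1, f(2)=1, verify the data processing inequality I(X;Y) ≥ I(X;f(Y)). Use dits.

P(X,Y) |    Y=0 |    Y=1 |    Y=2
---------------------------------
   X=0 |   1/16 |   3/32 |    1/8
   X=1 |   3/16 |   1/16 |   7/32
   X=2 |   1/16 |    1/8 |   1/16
I(X;Y) = 0.0276, I(X;f(Y)) = 0.0070, inequality holds: 0.0276 ≥ 0.0070

Data Processing Inequality: For any Markov chain X → Y → Z, we have I(X;Y) ≥ I(X;Z).

Here Z = f(Y) is a deterministic function of Y, forming X → Y → Z.

Original I(X;Y) = 0.0276 dits

After applying f:
P(X,Z) where Z=f(Y):
- P(X,Z=0) = P(X,Y=0)
- P(X,Z=1) = P(X,Y=1) + P(X,Y=2)

I(X;Z) = I(X;f(Y)) = 0.0070 dits

Verification: 0.0276 ≥ 0.0070 ✓

Information cannot be created by processing; the function f can only lose information about X.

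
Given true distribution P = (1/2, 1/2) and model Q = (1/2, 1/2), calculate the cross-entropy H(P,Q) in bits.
1.0000 bits

Cross-entropy: H(P,Q) = -Σ p(x) log q(x)

Alternatively: H(P,Q) = H(P) + D_KL(P||Q)
H(P) = 1.0000 bits
D_KL(P||Q) = 0.0000 bits

H(P,Q) = 1.0000 + 0.0000 = 1.0000 bits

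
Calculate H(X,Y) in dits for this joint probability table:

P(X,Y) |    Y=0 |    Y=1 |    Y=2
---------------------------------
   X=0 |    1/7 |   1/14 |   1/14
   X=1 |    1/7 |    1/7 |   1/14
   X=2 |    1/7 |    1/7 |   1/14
0.9311 dits

Joint entropy is H(X,Y) = -Σ_{x,y} p(x,y) log p(x,y).

Summing over all non-zero entries:
H(X,Y) = -[1/7·log_10(1/7) + 1/14·log_10(1/14) + 1/14·log_10(1/14) + 1/7·log_10(1/7) + 1/7·log_10(1/7) + 1/14·log_10(1/14) + 1/7·log_10(1/7) + 1/7·log_10(1/7) + 1/14·log_10(1/14)]
H(X,Y) = 0.9311 dits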